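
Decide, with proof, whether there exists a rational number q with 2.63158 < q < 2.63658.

Scale by 11: the interval becomes (28.94738, 29.00238), which contains the integer 29.
Hence 29/11 is a rational number with 2.63158 < 29/11 < 2.63658.

q = 29/11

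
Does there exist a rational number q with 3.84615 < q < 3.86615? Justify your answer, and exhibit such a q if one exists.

Multiplying by 7: 7·3.84615 = 26.92305 and 7·3.86615 = 27.06305, so the integer 27 lies strictly between them.
Dividing back, 3.84615 < 27/7 < 3.86615, and 27/7 is rational.

q = 27/7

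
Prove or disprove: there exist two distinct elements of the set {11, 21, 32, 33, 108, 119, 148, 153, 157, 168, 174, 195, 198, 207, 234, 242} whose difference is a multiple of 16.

Two integers differ by a multiple of 16 exactly when they have the same residue mod 16. The residues are 11↦11, 21↦5, 32↦0, 33↦1, 108↦12, 119↦7, 148↦4, 153↦9, 157↦13, 168↦8, 174↦14, 195↦3, 198↦6, 207↦15, 234↦10, 242↦2.
These 16 residues are pairwise different, hence no difference of two elements is divisible by 16.

No, no such pair exists.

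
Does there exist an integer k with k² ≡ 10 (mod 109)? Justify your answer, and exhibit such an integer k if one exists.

109 is prime, so by Euler's criterion 10 is a square mod 109 iff 10^((109−1)/2) = 10^54 ≡ 1 (mod 109).
Repeated squaring mod 109: 10^2 = 100 ≡ 100; 10^4 ≡ 100² = 10000 ≡ 81; 10^8 ≡ 81² = 6561 ≡ 21; 10^16 ≡ 21² = 441 ≡ 5; 10^32 ≡ 5² = 25 ≡ 25.
Since 54 = 32 + 16 + 4 + 2, 10^54 ≡ 25 · 5 · 81 · 100; multiplying out mod 109: 25·5 = 125 ≡ 16, then 16·81 = 1296 ≡ 97, then 97·100 = 9700 ≡ 108. Thus 10^54 ≡ 108 ≡ −1 (mod 109).
By Euler's criterion 10 is a quadratic non-residue mod 109: no k satisfies k² ≡ 10 (mod 109).

No, no such integer exists.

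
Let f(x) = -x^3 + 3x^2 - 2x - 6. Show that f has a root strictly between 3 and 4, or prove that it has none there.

No such root exists.

The endpoint values f(3) = -12 and f(4) = -30 are both negative. Claim: f(x) < 0 for every x in (3, 4).
Shift to the endpoint 3: with x = 3 + u (0 < u < 1), one computes f(3 + u) = -u^3 - 6u^2 - 11u - 12.
All 4 nonzero coefficients of this polynomial in u are negative; hence for u > 0 the value is a sum of negative terms (the constant -12 among them).
Therefore f(x) < 0 throughout (3, 4), and f has no zero there.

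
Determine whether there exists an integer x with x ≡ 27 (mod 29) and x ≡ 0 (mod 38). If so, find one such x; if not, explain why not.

The moduli 29 and 38 are coprime, so by the Chinese Remainder Theorem a unique solution modulo 1102 exists.
Any solution of the first congruence is x = 27 + 29t; substituting into the second, 29t ≡ 0 − 27 ≡ 11 (mod 38).
Invert 29 mod 38 by the Euclidean algorithm: 38 = 1·29 + 9, 29 = 3·9 + 2, 9 = 4·2 + 1, 2 = 2·1 + 0; back-substituting, 1 = 9 − 4·2 = 9 − 4·(29 − 3·9) = −4·29 + 13·9 = −4·29 + 13·(38 − 1·29) = 13·38 − 17·29. Hence 29·(-17) ≡ 1, so 29⁻¹ ≡ -17 ≡ 21 (mod 38).
Multiplying by 21: t ≡ 21·11 = 231 ≡ 3 (mod 38).
With t = 3: x = 27 + 29·3 = 114.
Verify: 114 = 3·29 + 27 and 114 = 3·38 + 0. ✓

x = 114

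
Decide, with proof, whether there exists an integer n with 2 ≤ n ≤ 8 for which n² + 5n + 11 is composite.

At n = 6: 6² + 5·6 + 11 = 77 = 7·11, which is composite.

n = 6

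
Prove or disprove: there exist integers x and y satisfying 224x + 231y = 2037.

x = 6, y = 3

gcd(224, 231) = 7, and 7 divides 2037, so integer solutions exist.
Dividing through by 7 reduces the equation to 32x + 33y = 291.
Run the Euclidean algorithm on 33 and 32: 33 = 1·32 + 1, 32 = 32·1 + 0.
Working back up the chain: 1 = 33 − 1·32. So 32·(-1) + 33·1 = 1.
Scaling by 291 gives the particular solution (x, y) = (-291, 291).
Adding 9·33 to x and subtracting 9·32 from y gives the tidier solution (6, 3).
Indeed 224·6 + 231·3 = 1344 + 693 = 2037.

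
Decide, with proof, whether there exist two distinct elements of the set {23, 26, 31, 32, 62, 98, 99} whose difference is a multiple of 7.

There is no such pair.

Residues mod 7: 23↦2, 26↦5, 31↦3, 32↦4, 62↦6, 98↦0, 99↦1.
All 7 residues are distinct, so no two elements differ by a multiple of 7.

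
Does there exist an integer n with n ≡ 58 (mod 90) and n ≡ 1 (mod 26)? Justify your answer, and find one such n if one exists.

Reduce both congruences modulo 2, which divides 90 and 26: they say n ≡ 58 (mod 2) and n ≡ 1 (mod 2).
But 58 mod 2 = 0 while 1 mod 2 = 1, a contradiction.
So no integer satisfies both congruences.

No, no such integer exists.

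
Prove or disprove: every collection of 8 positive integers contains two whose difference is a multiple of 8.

No, the set {28, 29, 30, 31, 32, 33, 34, 35} is a counterexample.

Try 8 consecutive integers, 28, 29, …, 35. Their remainders mod 8 are 4, 5, 6, 7, 0, 1, 2, 3 — pairwise different, as any 8 ≤ 8 consecutive integers have distinct residues.
Any two of them differ by at most 7 < 8 and by at least 1, so no difference is a multiple of 8.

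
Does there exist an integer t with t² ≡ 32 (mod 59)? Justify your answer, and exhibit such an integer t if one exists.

No, no such integer exists.

59 is prime, so by Euler's criterion 32 is a square mod 59 iff 32^((59−1)/2) = 32^29 ≡ 1 (mod 59).
Repeated squaring mod 59: 32^2 = 1024 ≡ 21; 32^4 ≡ 21² = 441 ≡ 28; 32^8 ≡ 28² = 784 ≡ 17; 32^16 ≡ 17² = 289 ≡ 53.
Since 29 = 16 + 8 + 4 + 1, 32^29 ≡ 53 · 17 · 28 · 32; multiplying out mod 59: 53·17 = 901 ≡ 16, then 16·28 = 448 ≡ 35, then 35·32 = 1120 ≡ 58. Thus 32^29 ≡ 58 ≡ −1 (mod 59).
The value −1 means 32 is a non-residue modulo 59, so t² ≡ 32 (mod 59) is impossible.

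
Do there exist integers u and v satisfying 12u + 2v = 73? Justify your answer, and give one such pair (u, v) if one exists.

gcd(12, 2) = 2, so every integer of the form 12u + 2v is a multiple of 2.
However 73 leaves remainder 1 on division by 2.
Therefore 12u + 2v = 73 has no solution in integers.

There are no such integers.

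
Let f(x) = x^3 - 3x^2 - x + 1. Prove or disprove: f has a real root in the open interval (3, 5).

f(3) = -2 and f(5) = 46, which have opposite signs.
Since f is a polynomial it is continuous on [3, 5].
By the Intermediate Value Theorem, f takes the value 0 somewhere in the open interval.

Yes, f has a root in the interval.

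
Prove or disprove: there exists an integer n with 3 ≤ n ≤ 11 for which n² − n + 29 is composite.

At n = 5: 5² − 5 + 29 = 49 = 7·7, which is composite.

n = 5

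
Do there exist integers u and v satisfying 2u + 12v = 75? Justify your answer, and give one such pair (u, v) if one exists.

gcd(2, 12) = 2, so every integer of the form 2u + 12v is a multiple of 2.
But 75 = 2·37 + 1, so 2 ∤ 75.
Hence no integers u, v satisfy the equation.

There are no such integers.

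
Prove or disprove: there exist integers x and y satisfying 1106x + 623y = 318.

There are no such integers.

Both 1106 and 623 are divisible by gcd(1106, 623) = 7, hence so is any combination 1106x + 623y.
But 318 is not a multiple of 7 (it leaves remainder 3).
So the equation is unsolvable over ℤ.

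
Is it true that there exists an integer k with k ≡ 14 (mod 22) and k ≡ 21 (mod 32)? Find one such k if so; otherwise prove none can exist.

Both moduli are multiples of 2 = gcd(22, 32), so any solution would satisfy k ≡ 14 and k ≡ 21 modulo 2 simultaneously.
These are incompatible: 14 − 21 = -7 is not divisible by 2.
Hence the system has no solution.

No, no such integer exists.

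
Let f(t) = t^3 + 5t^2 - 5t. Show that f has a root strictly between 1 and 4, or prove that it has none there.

f(1) = 1 and f(4) = 124, both positive, so a sign-change argument is unavailable; we show f keeps this sign on the whole interval.
Shift to the endpoint 1: with t = 1 + u (0 < u < 3), one computes f(1 + u) = u^3 + 8u^2 + 8u + 1.
The nonzero coefficients here are all positive, so for u > 0 every term is positive (or zero), and the constant term 1 is strictly positive.
So f is strictly positive on (1, 4); no root exists in the interval.

No.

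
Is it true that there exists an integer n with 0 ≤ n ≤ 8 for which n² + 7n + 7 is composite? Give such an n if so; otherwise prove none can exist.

At n = 6: 6² + 7·6 + 7 = 85 = 5·17, which is composite.

n = 6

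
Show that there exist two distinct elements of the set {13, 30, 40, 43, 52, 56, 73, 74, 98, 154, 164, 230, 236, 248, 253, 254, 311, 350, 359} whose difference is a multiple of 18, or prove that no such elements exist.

Reduce each element mod 18: 13↦13, 30↦12, 40↦4, 43↦7, 52↦16, 56↦2, 73↦1, 74↦2, 98↦8, 154↦10, 164↦2, 230↦14, 236↦2, 248↦14, 253↦1, 254↦2, 311↦5, 350↦8, 359↦17. The residue 2 repeats (at 56 and 74), and 74 − 56 = 18 = 1·18.

Yes: 56 and 74.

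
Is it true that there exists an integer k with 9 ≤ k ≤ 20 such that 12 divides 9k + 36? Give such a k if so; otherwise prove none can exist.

k = 12

k = 12 works, since 9·12 + 36 = 144 = 12·12.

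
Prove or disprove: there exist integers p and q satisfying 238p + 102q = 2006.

p = 2, q = 15

Every value of 238p + 102q is a multiple of gcd(238, 102) = 34; since 34 ∣ 2006, solutions exist.
Dividing through by 34 reduces the equation to 7p + 3q = 59.
Euclidean algorithm: 7 = 2·3 + 1, 3 = 3·1 + 0.
Back-substituting, 1 = 7 − 2·3; that is, 7·1 + 3·(-2) = 1.
Times 59: 7·59 + 3·(-118) = 59, so (59, -118) solves it.
Subtracting 19·3 from p and adding 19·7 to q gives the tidier solution (2, 15).
Indeed 238·2 + 102·15 = 476 + 1530 = 2006.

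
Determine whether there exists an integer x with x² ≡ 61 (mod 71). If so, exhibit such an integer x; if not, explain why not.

No, no such integer exists.

71 is prime, so by Euler's criterion 61 is a square mod 71 iff 61^((71−1)/2) = 61^35 ≡ 1 (mod 71).
Squaring successively (mod 71): 61^2 = 3721 ≡ 29; 61^4 ≡ 29² = 841 ≡ 60; 61^8 ≡ 60² = 3600 ≡ 50; 61^16 ≡ 50² = 2500 ≡ 15; 61^32 ≡ 15² = 225 ≡ 12.
Since 35 = 32 + 2 + 1, 61^35 ≡ 12 · 29 · 61; multiplying out mod 71: 12·29 = 348 ≡ 64, then 64·61 = 3904 ≡ 70. Thus 61^35 ≡ 70 ≡ −1 (mod 71).
The value −1 means 61 is a non-residue modulo 71, so x² ≡ 61 (mod 71) is impossible.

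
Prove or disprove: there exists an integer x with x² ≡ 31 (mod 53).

53 is prime, so by Euler's criterion 31 is a square mod 53 iff 31^((53−1)/2) = 31^26 ≡ 1 (mod 53).
Repeated squaring mod 53: 31^2 = 961 ≡ 7; 31^4 ≡ 7² = 49 ≡ 49; 31^8 ≡ 49² = 2401 ≡ 16; 31^16 ≡ 16² = 256 ≡ 44.
Since 26 = 16 + 8 + 2, 31^26 ≡ 44 · 16 · 7; multiplying out mod 53: 44·16 = 704 ≡ 15, then 15·7 = 105 ≡ 52. Thus 31^26 ≡ 52 ≡ −1 (mod 53).
By Euler's criterion 31 is a quadratic non-residue mod 53: no x satisfies x² ≡ 31 (mod 53).

No, no such integer exists.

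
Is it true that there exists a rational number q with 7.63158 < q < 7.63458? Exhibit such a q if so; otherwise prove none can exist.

q = 229/30

Multiplying by 30: 30·7.63158 = 228.94740 and 30·7.63458 = 229.03740, so the integer 229 lies strictly between them.
Dividing back, 7.63158 < 229/30 < 7.63458, and 229/30 is rational.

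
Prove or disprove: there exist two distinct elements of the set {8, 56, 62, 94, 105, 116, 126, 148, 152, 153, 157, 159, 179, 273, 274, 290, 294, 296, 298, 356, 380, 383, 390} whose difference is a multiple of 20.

The pair (8, 148) works.

Reduce each element mod 20: 8↦8, 56↦16, 62↦2, 94↦14, 105↦5, 116↦16, 126↦6, 148↦8, 152↦12, 153↦13, 157↦17, 159↦19, 179↦19, 273↦13, 274↦14, 290↦10, 294↦14, 296↦16, 298↦18, 356↦16, 380↦0, 383↦3, 390↦10. The residue 8 repeats (at 8 and 148), and 148 − 8 = 140 = 7·20.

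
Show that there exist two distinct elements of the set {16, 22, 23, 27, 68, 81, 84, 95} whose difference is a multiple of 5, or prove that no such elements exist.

16 and 81 are such a pair.

16 mod 5 = 1 and 81 mod 5 = 1, so 81 − 16 = 65 = 13·5.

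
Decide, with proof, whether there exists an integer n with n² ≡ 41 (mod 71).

71 is prime, so by Euler's criterion 41 is a square mod 71 iff 41^((71−1)/2) = 41^35 ≡ 1 (mod 71).
Squaring successively (mod 71): 41^2 = 1681 ≡ 48; 41^4 ≡ 48² = 2304 ≡ 32; 41^8 ≡ 32² = 1024 ≡ 30; 41^16 ≡ 30² = 900 ≡ 48; 41^32 ≡ 48² = 2304 ≡ 32.
Since 35 = 32 + 2 + 1, 41^35 ≡ 32 · 48 · 41; multiplying out mod 71: 32·48 = 1536 ≡ 45, then 45·41 = 1845 ≡ 70. Thus 41^35 ≡ 70 ≡ −1 (mod 71).
The value −1 means 41 is a non-residue modulo 71, so n² ≡ 41 (mod 71) is impossible.

No such integer exists.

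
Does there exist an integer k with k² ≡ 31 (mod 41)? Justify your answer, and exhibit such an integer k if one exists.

Take k = 21. Then 21² = 441 = 10·41 + 31, so 21² ≡ 31 (mod 41).

k = 21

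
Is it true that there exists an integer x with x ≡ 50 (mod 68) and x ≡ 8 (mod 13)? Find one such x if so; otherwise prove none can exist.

The moduli 68 and 13 are coprime, so by the Chinese Remainder Theorem a unique solution modulo 884 exists.
Any solution of the first congruence is x = 50 + 68t; substituting into the second, 68t ≡ 8 − 50 ≡ 10 (mod 13).
68 ≡ 3 (mod 13), so this reads 3t ≡ 10 (mod 13). Note 3·9 = 27 ≡ 1 (mod 13) (as 27 − 1 = 2·13), so 3⁻¹ ≡ 9.
Therefore t ≡ 9·10 = 90 ≡ 12 (mod 13).
With t = 12: x = 50 + 68·12 = 866.
Indeed 866 ≡ 50 (mod 68) and 866 ≡ 8 (mod 13).

x = 866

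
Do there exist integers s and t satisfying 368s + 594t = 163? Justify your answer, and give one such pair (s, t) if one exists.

Both 368 and 594 are divisible by gcd(368, 594) = 2, hence so is any combination 368s + 594t.
However 163 leaves remainder 1 on division by 2.
So the equation is unsolvable over ℤ.

No such integers exist.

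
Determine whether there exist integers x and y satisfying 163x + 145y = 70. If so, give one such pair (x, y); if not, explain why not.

Since gcd(163, 145) = 1, every integer is an integer combination of 163 and 145.
Euclidean algorithm: 163 = 1·145 + 18, 145 = 8·18 + 1, 18 = 18·1 + 0.
Working back up the chain: 1 = 145 − 8·18 = 145 − 8·(163 − 1·145) = −8·163 + 9·145. So 163·(-8) + 145·9 = 1.
Times 70: 163·(-560) + 145·630 = 70, so (-560, 630) solves it.
Shifting by a multiple of (145, −163) keeps it a solution: x = -560 + 4·145 = 20, y = 630 − 4·163 = -22.
Check: 163·20 + 145·(-22) = 3260 − 3190 = 70. ✓

x = 20, y = -22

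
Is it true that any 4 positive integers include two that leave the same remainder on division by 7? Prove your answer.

Try 4 consecutive integers, 12, 13, 14, 15. Their remainders mod 7 are 5, 6, 0, 1 — pairwise different, as any 4 ≤ 7 consecutive integers have distinct residues.
So no two of them leave the same remainder on division by 7; the claim fails for this set.

No, the set {12, 13, 14, 15} is a counterexample.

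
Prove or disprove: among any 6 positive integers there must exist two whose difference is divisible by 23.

Consider the 6 integers 105, 106, …, 110. They lie in distinct residue classes modulo 23, since 6 ≤ 23.
The differences between them range over 1, …, 5, none of which is divisible by 23.

No; for instance {105, 106, 107, 108, 109, 110} is a counterexample.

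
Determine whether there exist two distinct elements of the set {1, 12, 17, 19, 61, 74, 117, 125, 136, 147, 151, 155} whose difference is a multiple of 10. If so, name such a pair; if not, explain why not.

The pair (1, 61) works.

Both 1 and 61 leave remainder 1 on division by 10; their difference 60 = 6·10 is a multiple of 10.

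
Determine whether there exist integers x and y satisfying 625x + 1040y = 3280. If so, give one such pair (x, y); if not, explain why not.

x = 160, y = -93

Since gcd(625, 1040) = 5 and 3280 = 5·656, Bézout's identity guarantees a solution.
Dividing through by 5 reduces the equation to 125x + 208y = 656.
Dividing repeatedly: 208 = 1·125 + 83, 125 = 1·83 + 42, 83 = 1·42 + 41, 42 = 1·41 + 1, 41 = 41·1 + 0.
Working back up the chain: 1 = 42 − 1·41 = 42 − (83 − 1·42) = −83 + 2·42 = −83 + 2·(125 − 1·83) = 2·125 − 3·83 = 2·125 − 3·(208 − 1·125) = −3·208 + 5·125. So 125·5 + 208·(-3) = 1.
Multiplying through by 656: x = 5·656 = 3280, y = (-3)·656 = -1968 is a solution.
Subtracting 15·208 from x and adding 15·125 to y gives the tidier solution (160, -93).
Indeed 625·160 + 1040·(-93) = 100000 − 96720 = 3280.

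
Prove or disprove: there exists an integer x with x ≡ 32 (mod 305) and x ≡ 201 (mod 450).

No such integer exists.

gcd(305, 450) = 5. If x ≡ 32 (mod 305) and x ≡ 201 (mod 450), then x ≡ 32 (mod 5) and x ≡ 201 (mod 5).
However 32 ≡ 2 and 201 ≡ 1 (mod 5), and 2 ≠ 1.
Therefore no such x exists.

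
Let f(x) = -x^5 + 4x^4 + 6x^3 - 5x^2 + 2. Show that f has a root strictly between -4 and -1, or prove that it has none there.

f(-4) = 1586 and f(-1) = -4, which have opposite signs.
As a polynomial, f is continuous on every closed interval.
By the Intermediate Value Theorem f must vanish at some point of (-4, -1).

Such a root exists.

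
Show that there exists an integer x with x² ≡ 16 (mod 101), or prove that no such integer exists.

Take x = 97. Then 97² = 9409 = 93·101 + 16, so 97² ≡ 16 (mod 101).

x = 97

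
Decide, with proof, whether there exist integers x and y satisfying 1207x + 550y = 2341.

x = 63, y = -134

Since gcd(1207, 550) = 1, every integer is an integer combination of 1207 and 550.
Run the Euclidean algorithm on 1207 and 550: 1207 = 2·550 + 107, 550 = 5·107 + 15, 107 = 7·15 + 2, 15 = 7·2 + 1, 2 = 2·1 + 0.
Working back up the chain: 1 = 15 − 7·2 = 15 − 7·(107 − 7·15) = −7·107 + 50·15 = −7·107 + 50·(550 − 5·107) = 50·550 − 257·107 = 50·550 − 257·(1207 − 2·550) = −257·1207 + 564·550. So 1207·(-257) + 550·564 = 1.
Multiplying through by 2341: x = (-257)·2341 = -601637, y = 564·2341 = 1320324 is a solution.
The general solution is x = -601637 + 550k, y = 1320324 − 1207k; taking k = 1094 gives the smaller pair x = 63, y = -134.
Check: 1207·63 + 550·(-134) = 76041 − 73700 = 2341. ✓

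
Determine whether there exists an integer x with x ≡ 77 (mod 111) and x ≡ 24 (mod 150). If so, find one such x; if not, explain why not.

gcd(111, 150) = 3. If x ≡ 77 (mod 111) and x ≡ 24 (mod 150), then x ≡ 77 (mod 3) and x ≡ 24 (mod 3).
But 77 mod 3 = 2 while 24 mod 3 = 0, a contradiction.
Therefore no such x exists.

There is no such integer.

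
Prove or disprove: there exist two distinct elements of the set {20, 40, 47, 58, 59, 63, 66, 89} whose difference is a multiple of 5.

Yes: 20 and 40.

Both 20 and 40 leave remainder 0 on division by 5; their difference 20 = 4·5 is a multiple of 5.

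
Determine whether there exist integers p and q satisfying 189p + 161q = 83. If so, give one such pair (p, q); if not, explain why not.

Any value of 189p + 161q is a multiple of gcd(189, 161) = 7.
But 83 = 7·11 + 6, so 7 ∤ 83.
So the equation is unsolvable over ℤ.

No such integers exist.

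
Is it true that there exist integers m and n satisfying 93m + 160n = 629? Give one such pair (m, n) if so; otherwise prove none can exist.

Since gcd(93, 160) = 1, every integer is an integer combination of 93 and 160.
Euclidean algorithm: 160 = 1·93 + 67, 93 = 1·67 + 26, 67 = 2·26 + 15, 26 = 1·15 + 11, 15 = 1·11 + 4, 11 = 2·4 + 3, 4 = 1·3 + 1, 3 = 3·1 + 0.
Back-substituting, 1 = 4 − 1·3 = 4 − (11 − 2·4) = −11 + 3·4 = −11 + 3·(15 − 1·11) = 3·15 − 4·11 = 3·15 − 4·(26 − 1·15) = −4·26 + 7·15 = −4·26 + 7·(67 − 2·26) = 7·67 − 18·26 = 7·67 − 18·(93 − 1·67) = −18·93 + 25·67 = −18·93 + 25·(160 − 1·93) = 25·160 − 43·93; that is, 93·(-43) + 160·25 = 1.
Times 629: 93·(-27047) + 160·15725 = 629, so (-27047, 15725) solves it.
The general solution is m = -27047 + 160k, n = 15725 − 93k; taking k = 170 gives the smaller pair m = 153, n = -85.
Check: 93·153 + 160·(-85) = 14229 − 13600 = 629. ✓

m = 153, n = -85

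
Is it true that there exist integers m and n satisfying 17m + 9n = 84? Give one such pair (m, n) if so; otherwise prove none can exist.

Since gcd(17, 9) = 1, every integer is an integer combination of 17 and 9.
Euclidean algorithm: 17 = 1·9 + 8, 9 = 1·8 + 1, 8 = 8·1 + 0.
Working back up the chain: 1 = 9 − 1·8 = 9 − (17 − 1·9) = −17 + 2·9. So 17·(-1) + 9·2 = 1.
Multiplying through by 84: m = (-1)·84 = -84, n = 2·84 = 168 is a solution.
The general solution is m = -84 + 9k, n = 168 − 17k; taking k = 10 gives the smaller pair m = 6, n = -2.
Check: 17·6 + 9·(-2) = 102 − 18 = 84. ✓

m = 6, n = -2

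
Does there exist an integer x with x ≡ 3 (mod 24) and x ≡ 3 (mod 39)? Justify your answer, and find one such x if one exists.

x = 3

The moduli are not coprime: gcd(24, 39) = 3. Compatibility requires 3 ∣ (3 − 3) = 0, which holds, so solutions exist.
The smallest candidate x = 3 works directly: 3 ≡ 3 (mod 39).
Check: 3 mod 24 = 3, 3 mod 39 = 3. ✓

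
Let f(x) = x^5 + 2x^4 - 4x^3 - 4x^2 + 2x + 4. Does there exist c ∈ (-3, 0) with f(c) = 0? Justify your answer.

f(-3) = -11 and f(0) = 4, which have opposite signs.
f is continuous everywhere (it is a polynomial), in particular on [-3, 0].
By the Intermediate Value Theorem f must vanish at some point of (-3, 0).

Yes, f has a root in the interval.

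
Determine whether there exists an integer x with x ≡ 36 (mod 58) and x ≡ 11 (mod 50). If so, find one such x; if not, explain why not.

gcd(58, 50) = 2. If x ≡ 36 (mod 58) and x ≡ 11 (mod 50), then x ≡ 36 (mod 2) and x ≡ 11 (mod 2).
These are incompatible: 36 − 11 = 25 is not divisible by 2.
Therefore no such x exists.

There is no such integer.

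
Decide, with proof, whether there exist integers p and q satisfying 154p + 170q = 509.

No such integers exist.

Any value of 154p + 170q is a multiple of gcd(154, 170) = 2.
But 509 is not a multiple of 2 (it leaves remainder 1).
Hence no integers p, q satisfy the equation.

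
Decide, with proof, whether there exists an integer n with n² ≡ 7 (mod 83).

n = 16

n = 16 works: 16² = 256, and 256 − 7 = 249 = 3·83.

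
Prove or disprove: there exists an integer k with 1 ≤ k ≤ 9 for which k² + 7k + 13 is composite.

At k = 4: 4² + 7·4 + 13 = 57 = 3·19, which is composite.

k = 4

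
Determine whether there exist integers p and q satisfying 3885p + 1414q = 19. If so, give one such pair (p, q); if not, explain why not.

There are no such integers.

gcd(3885, 1414) = 7, so every integer of the form 3885p + 1414q is a multiple of 7.
But 19 = 7·2 + 5, so 7 ∤ 19.
Therefore 3885p + 1414q = 19 has no solution in integers.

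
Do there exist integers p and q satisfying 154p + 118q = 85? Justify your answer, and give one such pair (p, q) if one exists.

Any value of 154p + 118q is a multiple of gcd(154, 118) = 2.
But 85 = 2·42 + 1, so 2 ∤ 85.
Therefore 154p + 118q = 85 has no solution in integers.

No, no such integers exist.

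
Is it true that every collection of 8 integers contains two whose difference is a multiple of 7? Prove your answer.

True.

There are exactly 7 possible remainders on division by 7.
With 8 integers and only 7 classes, the pigeonhole principle forces two of them, say a and b, into the same class.
Then a ≡ b (mod 7), i.e. 7 ∣ (a − b).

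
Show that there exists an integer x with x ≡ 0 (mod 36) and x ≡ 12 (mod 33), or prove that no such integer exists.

x = 144

gcd(36, 33) = 3. A simultaneous solution exists iff 0 ≡ 12 (mod 3); here 0 mod 3 = 0 = 12 mod 3, so it does.
Step through x = 0, 0 + 36, 0 + 2·36, …: the values 0, 36, 72, 108, 144 reduce mod 33 to 0, 3, 6, 9, 12. The value 144 hits 12.
Verify: 144 = 4·36 + 0 and 144 = 4·33 + 12. ✓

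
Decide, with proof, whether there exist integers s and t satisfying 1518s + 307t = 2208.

Since gcd(1518, 307) = 1, every integer is an integer combination of 1518 and 307.
Euclidean algorithm: 1518 = 4·307 + 290, 307 = 1·290 + 17, 290 = 17·17 + 1, 17 = 17·1 + 0.
Unwinding: 1 = 290 − 17·17 = 290 − 17·(307 − 1·290) = −17·307 + 18·290 = −17·307 + 18·(1518 − 4·307) = 18·1518 − 89·307, i.e. 1518·18 + 307·(-89) = 1.
Multiplying through by 2208: s = 18·2208 = 39744, t = (-89)·2208 = -196512 is a solution.
The general solution is s = 39744 + 307k, t = -196512 − 1518k; taking k = -129 gives the smaller pair s = 141, t = -690.
Check: 1518·141 + 307·(-690) = 214038 − 211830 = 2208. ✓

s = 141, t = -690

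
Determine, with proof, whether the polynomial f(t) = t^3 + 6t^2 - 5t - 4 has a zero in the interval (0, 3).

f(0) = -4 and f(3) = 62, which have opposite signs.
f is continuous everywhere (it is a polynomial), in particular on [0, 3].
By the Intermediate Value Theorem f must vanish at some point of (0, 3).

Such a root exists.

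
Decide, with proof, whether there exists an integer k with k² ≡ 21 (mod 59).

k = 32

Take k = 32. Then 32² = 1024 = 17·59 + 21, so 32² ≡ 21 (mod 59).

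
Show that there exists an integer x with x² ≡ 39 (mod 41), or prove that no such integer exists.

x = 11

x = 11 works: 11² = 121, and 121 − 39 = 82 = 2·41.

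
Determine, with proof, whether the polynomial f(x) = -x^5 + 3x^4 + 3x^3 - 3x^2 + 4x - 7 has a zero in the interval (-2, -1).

f(-2) = 29 and f(-1) = -13, which have opposite signs.
Since f is a polynomial it is continuous on [-2, -1].
By the Intermediate Value Theorem, f takes the value 0 somewhere in the open interval.

Such a root exists.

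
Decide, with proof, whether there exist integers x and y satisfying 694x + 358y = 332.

Every value of 694x + 358y is a multiple of gcd(694, 358) = 2; since 2 ∣ 332, solutions exist.
Dividing through by 2 reduces the equation to 347x + 179y = 166.
Run the Euclidean algorithm on 347 and 179: 347 = 1·179 + 168, 179 = 1·168 + 11, 168 = 15·11 + 3, 11 = 3·3 + 2, 3 = 1·2 + 1, 2 = 2·1 + 0.
Working back up the chain: 1 = 3 − 1·2 = 3 − (11 − 3·3) = −11 + 4·3 = −11 + 4·(168 − 15·11) = 4·168 − 61·11 = 4·168 − 61·(179 − 1·168) = −61·179 + 65·168 = −61·179 + 65·(347 − 1·179) = 65·347 − 126·179. So 347·65 + 179·(-126) = 1.
Scaling by 166 gives the particular solution (x, y) = (10790, -20916).
Subtracting 60·179 from x and adding 60·347 to y gives the tidier solution (50, -96).
Indeed 694·50 + 358·(-96) = 34700 − 34368 = 332.

x = 50, y = -96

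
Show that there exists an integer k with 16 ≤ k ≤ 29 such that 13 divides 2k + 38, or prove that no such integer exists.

Scanning upward from k = 16 gives 70, 72, 74, 76, none divisible by 13. Try k = 20: 2·20 + 38 = 78 = 6·13, which is divisible by 13.

k = 20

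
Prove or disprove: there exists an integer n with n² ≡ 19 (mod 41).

41 is prime, so by Euler's criterion 19 is a square mod 41 iff 19^((41−1)/2) = 19^20 ≡ 1 (mod 41).
Squaring successively (mod 41): 19^2 = 361 ≡ 33; 19^4 ≡ 33² = 1089 ≡ 23; 19^8 ≡ 23² = 529 ≡ 37; 19^16 ≡ 37² = 1369 ≡ 16.
Since 20 = 16 + 4, 19^20 ≡ 16 · 23; multiplying out mod 41: 16·23 = 368 ≡ 40. Thus 19^20 ≡ 40 ≡ −1 (mod 41).
By Euler's criterion 19 is a quadratic non-residue mod 41: no n satisfies n² ≡ 19 (mod 41).

No such integer exists.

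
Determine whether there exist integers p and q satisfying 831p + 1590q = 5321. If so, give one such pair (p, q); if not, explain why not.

Any value of 831p + 1590q is a multiple of gcd(831, 1590) = 3.
But 5321 = 3·1773 + 2, so 3 ∤ 5321.
So the equation is unsolvable over ℤ.

There are no such integers.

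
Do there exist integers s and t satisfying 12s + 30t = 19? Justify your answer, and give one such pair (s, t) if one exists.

There are no such integers.

Both 12 and 30 are divisible by gcd(12, 30) = 6, hence so is any combination 12s + 30t.
But 19 is not a multiple of 6 (it leaves remainder 1).
Therefore 12s + 30t = 19 has no solution in integers.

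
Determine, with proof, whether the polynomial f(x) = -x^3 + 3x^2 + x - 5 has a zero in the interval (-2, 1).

f(-2) = 13 and f(1) = -2, which have opposite signs.
As a polynomial, f is continuous on every closed interval.
By the Intermediate Value Theorem, f takes the value 0 somewhere in the open interval.

Such a root exists.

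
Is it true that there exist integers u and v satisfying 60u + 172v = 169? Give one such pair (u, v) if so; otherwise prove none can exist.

Both 60 and 172 are divisible by gcd(60, 172) = 4, hence so is any combination 60u + 172v.
But 169 = 4·42 + 1, so 4 ∤ 169.
So the equation is unsolvable over ℤ.

No, no such integers exist.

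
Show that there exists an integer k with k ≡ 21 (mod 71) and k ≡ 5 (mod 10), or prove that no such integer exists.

k = 305

Since 71 and 10 share no common factor, CRT says the pair of congruences has a solution (unique mod 710).
Any solution of the first congruence is k = 21 + 71t; substituting into the second, 71t ≡ 5 − 21 ≡ 4 (mod 10).
71 ≡ 1 (mod 10), so this reads 1t ≡ 4 (mod 10). So t ≡ 4 (mod 10).
Taking t = 4 gives k = 21 + 71·4 = 305.
Indeed 305 ≡ 21 (mod 71) and 305 ≡ 5 (mod 10).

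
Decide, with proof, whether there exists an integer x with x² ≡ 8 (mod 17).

x = 5 works: 5² = 25, and 25 − 8 = 17 = 1·17.

x = 5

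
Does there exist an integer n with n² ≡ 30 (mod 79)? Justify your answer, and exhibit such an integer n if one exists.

Apply Euler's criterion with the prime 79: 30 is a quadratic residue iff 30^39 ≡ 1 (mod 79), and a non-residue iff it is ≡ −1.
Repeated squaring mod 79: 30^2 = 900 ≡ 31; 30^4 ≡ 31² = 961 ≡ 13; 30^8 ≡ 13² = 169 ≡ 11; 30^16 ≡ 11² = 121 ≡ 42; 30^32 ≡ 42² = 1764 ≡ 26.
Since 39 = 32 + 4 + 2 + 1, 30^39 ≡ 26 · 13 · 31 · 30; multiplying out mod 79: 26·13 = 338 ≡ 22, then 22·31 = 682 ≡ 50, then 50·30 = 1500 ≡ 78. Thus 30^39 ≡ 78 ≡ −1 (mod 79).
By Euler's criterion 30 is a quadratic non-residue mod 79: no n satisfies n² ≡ 30 (mod 79).

No such integer exists.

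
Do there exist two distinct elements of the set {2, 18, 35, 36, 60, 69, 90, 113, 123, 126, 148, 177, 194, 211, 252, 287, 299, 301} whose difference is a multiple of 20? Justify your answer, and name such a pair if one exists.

There is no such pair.

Reduce each element modulo 20: 2↦2, 18↦18, 35↦15, 36↦16, 60↦0, 69↦9, 90↦10, 113↦13, 123↦3, 126↦6, 148↦8, 177↦17, 194↦14, 211↦11, 252↦12, 287↦7, 299↦19, 301↦1.
These 18 residues are pairwise different, hence no difference of two elements is divisible by 20.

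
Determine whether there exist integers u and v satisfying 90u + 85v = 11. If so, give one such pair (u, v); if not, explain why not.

Both 90 and 85 are divisible by gcd(90, 85) = 5, hence so is any combination 90u + 85v.
However 11 leaves remainder 1 on division by 5.
So the equation is unsolvable over ℤ.

There are no such integers.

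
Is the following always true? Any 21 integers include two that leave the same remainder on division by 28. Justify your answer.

No, the set {68, 69, 70, 71, 72, 73, 74, 75, 76, 77, 78, 79, 80, 81, 82, 83, 84, 85, 86, 87, 88} is a counterexample.

Try 21 consecutive integers, 68, 69, …, 88. Their remainders mod 28 are 12, 13, 14, 15, 16, 17, 18, 19, 20, 21, 22, 23, 24, 25, 26, 27, 0, 1, 2, 3, 4 — pairwise different, as any 21 ≤ 28 consecutive integers have distinct residues.
So no two of them leave the same remainder on division by 28; the claim fails for this set.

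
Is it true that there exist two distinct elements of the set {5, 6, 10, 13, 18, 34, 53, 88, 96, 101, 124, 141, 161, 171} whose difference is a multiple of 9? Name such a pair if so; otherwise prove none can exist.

6 mod 9 = 6 and 96 mod 9 = 6, so 96 − 6 = 90 = 10·9.

The pair (6, 96) works.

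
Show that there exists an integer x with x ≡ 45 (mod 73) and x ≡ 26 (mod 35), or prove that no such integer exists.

x = 1286

The moduli 73 and 35 are coprime, so by the Chinese Remainder Theorem a unique solution modulo 2555 exists.
Any solution of the first congruence is x = 45 + 73t; substituting into the second, 73t ≡ 26 − 45 ≡ 16 (mod 35).
73 ≡ 3 (mod 35), so this reads 3t ≡ 16 (mod 35). Invert 3 mod 35 by the Euclidean algorithm: 35 = 11·3 + 2, 3 = 1·2 + 1, 2 = 2·1 + 0; back-substituting, 1 = 3 − 1·2 = 3 − (35 − 11·3) = −35 + 12·3. Hence 3·12 ≡ 1, so 3⁻¹ ≡ 12 (mod 35).
Multiplying by 12: t ≡ 12·16 = 192 ≡ 17 (mod 35).
With t = 17: x = 45 + 73·17 = 1286.
Check: 1286 mod 73 = 45, 1286 mod 35 = 26. ✓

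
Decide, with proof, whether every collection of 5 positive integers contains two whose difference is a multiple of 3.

True.

There are exactly 3 possible remainders on division by 3.
Since 5 > 3, two of the 5 integers must share a residue class by the pigeonhole principle; call them a and b.
Then a ≡ b (mod 3), i.e. 3 ∣ (a − b).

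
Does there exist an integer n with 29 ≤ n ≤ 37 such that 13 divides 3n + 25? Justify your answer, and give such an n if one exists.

n = 35

Scanning upward from n = 29 gives 112, 115, 118, 121, 124, 127, none divisible by 13. n = 35 works, since 3·35 + 25 = 130 = 10·13.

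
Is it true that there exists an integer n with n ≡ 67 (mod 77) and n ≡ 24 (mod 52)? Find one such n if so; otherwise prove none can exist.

n = 1376

gcd(77, 52) = 1, so the Chinese Remainder Theorem guarantees exactly one residue class mod 4004 satisfying both.
Write n = 67 + 77t and require 67 + 77t ≡ 24 (mod 52), i.e. 77t ≡ 9 (mod 52).
77 ≡ 25 (mod 52), so this reads 25t ≡ 9 (mod 52). Invert 25 mod 52 by the Euclidean algorithm: 52 = 2·25 + 2, 25 = 12·2 + 1, 2 = 2·1 + 0; back-substituting, 1 = 25 − 12·2 = 25 − 12·(52 − 2·25) = −12·52 + 25·25. Hence 25·25 ≡ 1, so 25⁻¹ ≡ 25 (mod 52).
Therefore t ≡ 25·9 = 225 ≡ 17 (mod 52).
Taking t = 17 gives n = 67 + 77·17 = 1376.
Indeed 1376 ≡ 67 (mod 77) and 1376 ≡ 24 (mod 52).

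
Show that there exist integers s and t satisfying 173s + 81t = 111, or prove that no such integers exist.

s = 69, t = -146

173 and 81 are coprime, so 173s + 81t ranges over all of ℤ.
Dividing repeatedly: 173 = 2·81 + 11, 81 = 7·11 + 4, 11 = 2·4 + 3, 4 = 1·3 + 1, 3 = 3·1 + 0.
Back-substituting, 1 = 4 − 1·3 = 4 − (11 − 2·4) = −11 + 3·4 = −11 + 3·(81 − 7·11) = 3·81 − 22·11 = 3·81 − 22·(173 − 2·81) = −22·173 + 47·81; that is, 173·(-22) + 81·47 = 1.
Multiplying through by 111: s = (-22)·111 = -2442, t = 47·111 = 5217 is a solution.
Shifting by a multiple of (81, −173) keeps it a solution: s = -2442 + 31·81 = 69, t = 5217 − 31·173 = -146.
Indeed 173·69 + 81·(-146) = 11937 − 11826 = 111.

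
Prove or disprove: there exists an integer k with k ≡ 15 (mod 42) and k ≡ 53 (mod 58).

The moduli are not coprime: gcd(42, 58) = 2. Compatibility requires 2 ∣ (53 − 15) = 38, which holds, so solutions exist.
Put k = 15 + 42t, so we need 42t ≡ 38 (mod 58), equivalently (divide by 2) 21t ≡ 19 (mod 29).
Since 21·18 = 378 = 13·29 + 1, the inverse of 21 mod 29 is 18.
Multiplying by 18: t ≡ 18·19 = 342 ≡ 23 (mod 29).
Then k = 15 + 42·23 = 981.
Indeed 981 ≡ 15 (mod 42) and 981 ≡ 53 (mod 58).

k = 981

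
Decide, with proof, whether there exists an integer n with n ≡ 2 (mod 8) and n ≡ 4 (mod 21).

Since 8 and 21 share no common factor, CRT says the pair of congruences has a solution (unique mod 168).
Any solution of the first congruence is n = 2 + 8t; substituting into the second, 8t ≡ 4 − 2 ≡ 2 (mod 21).
To invert 8 modulo 21: 21 = 2·8 + 5, 8 = 1·5 + 3, 5 = 1·3 + 2, 3 = 1·2 + 1, 2 = 2·1 + 0, and unwinding, 1 = 3 − 1·2 = 3 − (5 − 1·3) = −5 + 2·3 = −5 + 2·(8 − 1·5) = 2·8 − 3·5 = 2·8 − 3·(21 − 2·8) = −3·21 + 8·8. Thus 8⁻¹ ≡ 8 (mod 21).
Multiplying by 8: t ≡ 8·2 = 16 (mod 21).
Taking t = 16 gives n = 2 + 8·16 = 130.
Check: 130 mod 8 = 2, 130 mod 21 = 4. ✓

n = 130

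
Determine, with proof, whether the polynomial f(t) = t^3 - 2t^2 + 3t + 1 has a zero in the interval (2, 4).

No such root exists.

Evaluate at the endpoints: f(2) = 7, f(4) = 45 — same sign (positive).
The derivative f'(t) = 3t^2 - 4t + 3 is a quadratic with discriminant (-4)² − 4·3·3 = -20 < 0; it never vanishes, so it is always positive (sign of the leading coefficient).
Hence f is strictly increasing on ℝ, and in particular on [2, 4]. A strictly monotone function with same-sign endpoint values stays positive on the whole interval, so f has no zero in (2, 4).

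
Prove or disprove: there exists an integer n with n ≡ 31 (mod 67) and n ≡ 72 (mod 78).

gcd(67, 78) = 1, so the Chinese Remainder Theorem guarantees exactly one residue class mod 5226 satisfying both.
Any solution of the first congruence is n = 31 + 67t; substituting into the second, 67t ≡ 72 − 31 ≡ 41 (mod 78).
To invert 67 modulo 78: 78 = 1·67 + 11, 67 = 6·11 + 1, 11 = 11·1 + 0, and unwinding, 1 = 67 − 6·11 = 67 − 6·(78 − 1·67) = −6·78 + 7·67. Thus 67⁻¹ ≡ 7 (mod 78).
Therefore t ≡ 7·41 = 287 ≡ 53 (mod 78).
With t = 53: n = 31 + 67·53 = 3582.
Check: 3582 mod 67 = 31, 3582 mod 78 = 72. ✓

n = 3582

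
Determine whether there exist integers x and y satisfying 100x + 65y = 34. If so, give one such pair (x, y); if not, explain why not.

Any value of 100x + 65y is a multiple of gcd(100, 65) = 5.
However 34 leaves remainder 4 on division by 5.
Therefore 100x + 65y = 34 has no solution in integers.

No, no such integers exist.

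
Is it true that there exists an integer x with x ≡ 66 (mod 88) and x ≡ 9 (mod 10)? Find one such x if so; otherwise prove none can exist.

There is no such integer.

Reduce both congruences modulo 2, which divides 88 and 10: they say x ≡ 66 (mod 2) and x ≡ 9 (mod 2).
But 66 mod 2 = 0 while 9 mod 2 = 1, a contradiction.
So no integer satisfies both congruences.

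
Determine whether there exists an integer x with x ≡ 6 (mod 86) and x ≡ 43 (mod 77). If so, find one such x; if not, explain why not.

gcd(86, 77) = 1, so the Chinese Remainder Theorem guarantees exactly one residue class mod 6622 satisfying both.
Any solution of the first congruence is x = 6 + 86t; substituting into the second, 86t ≡ 43 − 6 ≡ 37 (mod 77).
86 ≡ 9 (mod 77), so this reads 9t ≡ 37 (mod 77). Invert 9 mod 77 by the Euclidean algorithm: 77 = 8·9 + 5, 9 = 1·5 + 4, 5 = 1·4 + 1, 4 = 4·1 + 0; back-substituting, 1 = 5 − 1·4 = 5 − (9 − 1·5) = −9 + 2·5 = −9 + 2·(77 − 8·9) = 2·77 − 17·9. Hence 9·(-17) ≡ 1, so 9⁻¹ ≡ -17 ≡ 60 (mod 77).
Therefore t ≡ 60·37 = 2220 ≡ 64 (mod 77).
With t = 64: x = 6 + 86·64 = 5510.
Check: 5510 mod 86 = 6, 5510 mod 77 = 43. ✓

x = 5510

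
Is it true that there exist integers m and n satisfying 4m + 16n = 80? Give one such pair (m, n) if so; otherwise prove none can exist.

Every value of 4m + 16n is a multiple of gcd(4, 16) = 4; since 4 ∣ 80, solutions exist.
Dividing through by 4 reduces the equation to 1m + 4n = 20.
The coefficient of m is 1, so setting n = 0 and m = 20 already solves it.
Subtracting 5·4 from m and adding 5·1 to n gives the tidier solution (0, 5).
Check: 4·0 + 16·5 = 0 + 80 = 80. ✓

m = 0, n = 5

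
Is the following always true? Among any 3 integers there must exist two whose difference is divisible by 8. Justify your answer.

No, the set {2, 3, 4} is a counterexample.

Take the 3 consecutive integers 2, 3, 4: their residues mod 8 are all distinct because 3 ≤ 8.
Any two of them differ by at most 2 < 8 and by at least 1, so no difference is a multiple of 8.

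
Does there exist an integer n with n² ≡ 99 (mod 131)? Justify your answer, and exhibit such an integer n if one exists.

Take n = 112. Then 112² = 12544 = 95·131 + 99, so 112² ≡ 99 (mod 131).

n = 112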